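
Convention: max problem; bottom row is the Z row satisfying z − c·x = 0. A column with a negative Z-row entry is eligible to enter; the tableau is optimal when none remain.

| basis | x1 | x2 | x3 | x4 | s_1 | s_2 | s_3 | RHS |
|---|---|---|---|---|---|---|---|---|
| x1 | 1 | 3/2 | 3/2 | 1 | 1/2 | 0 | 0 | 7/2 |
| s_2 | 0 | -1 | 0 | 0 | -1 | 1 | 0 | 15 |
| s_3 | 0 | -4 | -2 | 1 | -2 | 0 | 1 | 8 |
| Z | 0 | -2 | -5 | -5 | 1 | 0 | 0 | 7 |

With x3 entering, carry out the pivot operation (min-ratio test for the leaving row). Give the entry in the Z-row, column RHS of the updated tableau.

56/3

Ratio test on column x3 — row 1: (7/2)/(3/2) = 7/3; row 2: entry 0 ≤ 0; row 3: entry -2 ≤ 0. Minimum is 7/3 at row 1 (x1 leaves); pivot element 3/2.
Divide row 1 by 3/2; eliminate column x3 from the other rows.
Z-row update in column RHS: 7 − (-5)·(7/3) = 56/3.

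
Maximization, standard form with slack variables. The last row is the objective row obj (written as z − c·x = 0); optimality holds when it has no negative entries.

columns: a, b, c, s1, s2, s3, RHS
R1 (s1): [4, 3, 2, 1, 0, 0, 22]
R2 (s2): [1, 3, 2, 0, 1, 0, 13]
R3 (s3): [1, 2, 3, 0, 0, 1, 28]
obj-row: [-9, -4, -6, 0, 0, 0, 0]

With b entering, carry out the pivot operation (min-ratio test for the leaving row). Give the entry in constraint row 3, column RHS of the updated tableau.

58/3

Ratio test on column b — row 1: 22/3 = 22/3; row 2: 13/3 = 13/3; row 3: 28/2 = 14. Minimum is 13/3 at row 2 (s2 leaves); pivot element 3.
Divide row 2 by 3; eliminate column b from the other rows.
Row 3 update in column RHS: 28 − 2·(13/3) = 58/3.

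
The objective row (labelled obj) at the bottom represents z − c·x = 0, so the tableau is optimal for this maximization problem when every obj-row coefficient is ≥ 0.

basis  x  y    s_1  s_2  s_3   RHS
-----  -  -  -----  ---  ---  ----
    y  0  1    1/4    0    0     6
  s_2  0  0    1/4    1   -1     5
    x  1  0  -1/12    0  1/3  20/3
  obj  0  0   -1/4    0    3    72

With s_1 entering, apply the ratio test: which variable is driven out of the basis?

s_2

Column s_1 entries and ratios — y: 6/(1/4) = 24; s_2: 5/(1/4) = 20; x: -1/12 ≤ 0, skip.
Smallest ratio is 20 in the row of s_2, so s_2 leaves.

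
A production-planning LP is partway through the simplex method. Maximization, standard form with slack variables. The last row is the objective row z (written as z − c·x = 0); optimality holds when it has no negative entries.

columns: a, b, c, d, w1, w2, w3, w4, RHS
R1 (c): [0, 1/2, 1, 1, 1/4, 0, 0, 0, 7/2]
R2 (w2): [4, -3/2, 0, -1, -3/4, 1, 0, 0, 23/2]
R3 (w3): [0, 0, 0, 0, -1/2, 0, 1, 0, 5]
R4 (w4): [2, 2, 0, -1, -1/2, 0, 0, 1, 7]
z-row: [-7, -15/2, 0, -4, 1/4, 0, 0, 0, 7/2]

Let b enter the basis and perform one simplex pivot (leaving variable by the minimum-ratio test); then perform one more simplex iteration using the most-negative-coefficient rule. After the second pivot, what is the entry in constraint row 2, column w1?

Ratio test on column b — row 1: (7/2)/(1/2) = 7; row 2: entry -3/2 ≤ 0; row 3: entry 0 ≤ 0; row 4: 7/2 = 7/2. Minimum is 7/2 at row 4 (w4 leaves); pivot element 2.
Divide row 4 by 2; eliminate column b from the other rows.
Second iteration: most negative z-row entry is -31/4 in column d, so d enters.
Ratio test on column d — row 1: (7/4)/(5/4) = 7/5; row 2: entry -7/4 ≤ 0; row 3: entry 0 ≤ 0; row 4: entry -1/2 ≤ 0. Minimum is 7/5 at row 1 (c leaves); pivot element 5/4.
Divide row 1 by 5/4; eliminate column d from the other rows.
After both pivots, the entry at constraint row 2, column w1 is -3/5.

-3/5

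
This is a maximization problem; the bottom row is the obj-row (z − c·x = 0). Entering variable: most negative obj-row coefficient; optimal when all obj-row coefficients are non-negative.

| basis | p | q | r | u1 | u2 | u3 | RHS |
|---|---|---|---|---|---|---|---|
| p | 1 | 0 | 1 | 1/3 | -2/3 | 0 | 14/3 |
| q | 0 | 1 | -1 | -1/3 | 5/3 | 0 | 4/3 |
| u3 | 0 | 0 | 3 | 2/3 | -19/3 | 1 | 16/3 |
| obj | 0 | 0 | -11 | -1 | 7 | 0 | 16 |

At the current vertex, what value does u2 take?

0

u2 is not in the basis, so in the current basic feasible solution u2 = 0.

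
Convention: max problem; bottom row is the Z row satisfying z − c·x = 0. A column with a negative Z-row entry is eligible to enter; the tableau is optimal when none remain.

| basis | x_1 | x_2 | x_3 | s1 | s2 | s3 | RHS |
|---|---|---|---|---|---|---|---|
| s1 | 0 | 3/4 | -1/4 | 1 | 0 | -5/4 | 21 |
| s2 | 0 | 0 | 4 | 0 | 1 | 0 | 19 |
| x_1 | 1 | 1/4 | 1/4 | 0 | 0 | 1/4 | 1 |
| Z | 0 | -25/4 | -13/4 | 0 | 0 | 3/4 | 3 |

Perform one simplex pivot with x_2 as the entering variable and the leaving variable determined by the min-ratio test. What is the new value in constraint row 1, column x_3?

-1

Ratio test on column x_2 — row 1: 21/(3/4) = 28; row 2: entry 0 ≤ 0; row 3: 1/(1/4) = 4. Minimum is 4 at row 3 (x_1 leaves); pivot element 1/4.
Divide row 3 by 1/4; eliminate column x_2 from the other rows.
Row 1 update in column x_3: -1/4 − (3/4)·1 = -1.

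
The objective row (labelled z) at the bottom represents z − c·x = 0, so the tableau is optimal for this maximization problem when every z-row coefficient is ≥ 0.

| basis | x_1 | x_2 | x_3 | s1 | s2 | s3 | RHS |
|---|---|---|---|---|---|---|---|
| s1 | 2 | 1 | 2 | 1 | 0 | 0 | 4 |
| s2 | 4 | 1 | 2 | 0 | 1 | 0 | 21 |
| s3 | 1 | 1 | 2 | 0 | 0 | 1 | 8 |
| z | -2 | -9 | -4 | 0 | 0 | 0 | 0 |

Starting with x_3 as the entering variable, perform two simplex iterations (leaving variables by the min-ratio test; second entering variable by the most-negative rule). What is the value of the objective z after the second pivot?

Ratio test on column x_3 — row 1: 4/2 = 2; row 2: 21/2 = 21/2; row 3: 8/2 = 4. Minimum is 2 at row 1 (s1 leaves); pivot element 2.
Pivot on row 1; the z-row RHS becomes 0 − (-4)·2 = 8.
Next entering variable (most negative z-row entry -7): x_2.
Ratio test on column x_2 — row 1: 2/(1/2) = 4; row 2: entry 0 ≤ 0; row 3: entry 0 ≤ 0. Minimum is 4 at row 1 (x_3 leaves); pivot element 1/2.
After the second pivot the z-row RHS is 8 − (-7)·4 = 36.

36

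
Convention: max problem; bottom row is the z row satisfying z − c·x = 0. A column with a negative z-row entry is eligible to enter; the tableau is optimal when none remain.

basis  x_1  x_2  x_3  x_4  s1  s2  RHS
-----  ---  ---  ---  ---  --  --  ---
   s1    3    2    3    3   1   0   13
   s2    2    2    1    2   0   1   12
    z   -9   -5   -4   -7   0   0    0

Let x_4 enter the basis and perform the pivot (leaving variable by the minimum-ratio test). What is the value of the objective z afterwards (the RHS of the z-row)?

91/3

Ratio test on column x_4 — row 1: 13/3 = 13/3; row 2: 12/2 = 6. Minimum is 13/3 at row 1 (s1 leaves); pivot element 3.
Pivot on row 1; the z-row RHS becomes 0 − (-7)·(13/3) = 91/3.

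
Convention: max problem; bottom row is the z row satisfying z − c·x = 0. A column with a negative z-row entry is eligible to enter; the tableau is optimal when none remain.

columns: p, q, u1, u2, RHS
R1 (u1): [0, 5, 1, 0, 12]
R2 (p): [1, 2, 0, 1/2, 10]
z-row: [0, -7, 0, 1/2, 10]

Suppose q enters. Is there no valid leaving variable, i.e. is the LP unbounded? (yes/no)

no

Column q has positive entries in row(s) 1, 2, so the ratio test bounds it — not unbounded.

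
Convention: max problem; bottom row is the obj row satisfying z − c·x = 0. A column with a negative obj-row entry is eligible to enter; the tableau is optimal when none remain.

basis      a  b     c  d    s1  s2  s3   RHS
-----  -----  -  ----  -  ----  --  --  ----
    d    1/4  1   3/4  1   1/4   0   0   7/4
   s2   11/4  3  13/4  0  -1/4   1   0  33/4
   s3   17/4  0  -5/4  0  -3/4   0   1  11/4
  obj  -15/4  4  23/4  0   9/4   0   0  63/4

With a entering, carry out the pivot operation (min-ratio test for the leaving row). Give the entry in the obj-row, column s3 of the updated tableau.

Ratio test on column a — row 1: (7/4)/(1/4) = 7; row 2: (33/4)/(11/4) = 3; row 3: (11/4)/(17/4) = 11/17. Minimum is 11/17 at row 3 (s3 leaves); pivot element 17/4.
Divide row 3 by 17/4; eliminate column a from the other rows.
obj-row update in column s3: 0 − (-15/4)·(4/17) = 15/17.

15/17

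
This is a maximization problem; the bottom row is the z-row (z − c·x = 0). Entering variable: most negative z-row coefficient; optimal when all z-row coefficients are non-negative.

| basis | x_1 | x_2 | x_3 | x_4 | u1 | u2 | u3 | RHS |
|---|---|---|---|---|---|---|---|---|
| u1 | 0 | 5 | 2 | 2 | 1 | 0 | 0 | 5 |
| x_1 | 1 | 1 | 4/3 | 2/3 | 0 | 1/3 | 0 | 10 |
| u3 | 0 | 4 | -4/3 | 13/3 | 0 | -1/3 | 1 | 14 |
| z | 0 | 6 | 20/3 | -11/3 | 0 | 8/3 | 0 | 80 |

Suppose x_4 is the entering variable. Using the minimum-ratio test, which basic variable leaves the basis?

u1

Column x_4 entries and ratios — u1: 5/2 = 5/2; x_1: 10/(2/3) = 15; u3: 14/(13/3) = 42/13.
Smallest ratio is 5/2 in the row of u1, so u1 leaves.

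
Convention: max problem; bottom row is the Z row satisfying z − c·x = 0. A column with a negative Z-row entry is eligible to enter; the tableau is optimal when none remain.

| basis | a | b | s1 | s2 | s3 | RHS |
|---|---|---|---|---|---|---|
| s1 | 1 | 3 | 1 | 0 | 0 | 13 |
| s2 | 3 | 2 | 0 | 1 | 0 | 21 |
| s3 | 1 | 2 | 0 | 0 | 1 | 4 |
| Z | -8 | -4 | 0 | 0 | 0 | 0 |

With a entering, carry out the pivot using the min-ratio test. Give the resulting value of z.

Ratio test on column a — row 1: 13/1 = 13; row 2: 21/3 = 7; row 3: 4/1 = 4. Minimum is 4 at row 3 (s3 leaves); pivot element 1.
Pivot on row 3; the Z-row RHS becomes 0 − (-8)·4 = 32.

32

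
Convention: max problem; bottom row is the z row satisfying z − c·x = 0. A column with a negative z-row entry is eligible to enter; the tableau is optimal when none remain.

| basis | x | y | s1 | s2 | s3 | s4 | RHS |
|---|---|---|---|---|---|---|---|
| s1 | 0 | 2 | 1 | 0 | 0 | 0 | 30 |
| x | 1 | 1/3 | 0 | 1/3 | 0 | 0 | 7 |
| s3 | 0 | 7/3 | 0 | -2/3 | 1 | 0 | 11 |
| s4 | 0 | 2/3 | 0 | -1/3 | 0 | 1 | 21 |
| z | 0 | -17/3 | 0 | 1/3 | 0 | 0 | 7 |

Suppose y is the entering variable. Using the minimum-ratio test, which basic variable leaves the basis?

s3

Column y entries and ratios — s1: 30/2 = 15; x: 7/(1/3) = 21; s3: 11/(7/3) = 33/7; s4: 21/(2/3) = 63/2.
Smallest ratio is 33/7 in the row of s3, so s3 leaves.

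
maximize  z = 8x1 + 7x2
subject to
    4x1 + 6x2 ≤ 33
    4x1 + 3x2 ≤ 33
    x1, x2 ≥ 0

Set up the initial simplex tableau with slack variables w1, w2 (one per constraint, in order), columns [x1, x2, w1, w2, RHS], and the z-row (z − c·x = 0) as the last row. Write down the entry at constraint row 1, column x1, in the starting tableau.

4

Constraint 1 has coefficient 4 on x1.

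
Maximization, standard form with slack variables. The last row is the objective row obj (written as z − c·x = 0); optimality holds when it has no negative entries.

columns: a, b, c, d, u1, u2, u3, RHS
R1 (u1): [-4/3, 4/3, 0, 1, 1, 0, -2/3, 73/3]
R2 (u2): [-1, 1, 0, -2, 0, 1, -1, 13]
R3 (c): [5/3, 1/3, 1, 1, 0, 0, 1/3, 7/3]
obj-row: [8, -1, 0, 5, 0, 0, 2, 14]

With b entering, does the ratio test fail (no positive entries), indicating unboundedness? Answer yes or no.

no

Column b has positive entries in row(s) 1, 2, 3, so the ratio test bounds it — not unbounded.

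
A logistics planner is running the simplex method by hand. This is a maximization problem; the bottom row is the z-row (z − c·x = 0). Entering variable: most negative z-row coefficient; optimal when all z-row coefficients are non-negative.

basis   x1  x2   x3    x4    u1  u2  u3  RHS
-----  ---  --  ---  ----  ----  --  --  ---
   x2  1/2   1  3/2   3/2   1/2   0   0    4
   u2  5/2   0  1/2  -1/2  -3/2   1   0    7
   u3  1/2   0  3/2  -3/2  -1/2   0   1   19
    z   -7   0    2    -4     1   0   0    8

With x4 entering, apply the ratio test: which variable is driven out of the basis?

Column x4 entries and ratios — x2: 4/(3/2) = 8/3; u2: -1/2 ≤ 0, skip; u3: -3/2 ≤ 0, skip.
Smallest ratio is 8/3 in the row of x2, so x2 leaves.

x2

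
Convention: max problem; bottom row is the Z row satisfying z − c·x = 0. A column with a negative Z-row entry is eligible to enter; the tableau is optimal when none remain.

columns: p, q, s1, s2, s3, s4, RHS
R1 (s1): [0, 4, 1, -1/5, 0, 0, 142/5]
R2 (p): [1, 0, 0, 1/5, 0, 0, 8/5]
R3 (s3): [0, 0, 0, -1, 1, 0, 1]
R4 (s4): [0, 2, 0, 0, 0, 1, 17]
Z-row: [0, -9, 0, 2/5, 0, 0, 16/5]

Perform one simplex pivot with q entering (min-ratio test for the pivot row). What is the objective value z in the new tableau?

Ratio test on column q — row 1: (142/5)/4 = 71/10; row 2: entry 0 ≤ 0; row 3: entry 0 ≤ 0; row 4: 17/2 = 17/2. Minimum is 71/10 at row 1 (s1 leaves); pivot element 4.
Pivot on row 1; the Z-row RHS becomes 16/5 − (-9)·(71/10) = 671/10.

671/10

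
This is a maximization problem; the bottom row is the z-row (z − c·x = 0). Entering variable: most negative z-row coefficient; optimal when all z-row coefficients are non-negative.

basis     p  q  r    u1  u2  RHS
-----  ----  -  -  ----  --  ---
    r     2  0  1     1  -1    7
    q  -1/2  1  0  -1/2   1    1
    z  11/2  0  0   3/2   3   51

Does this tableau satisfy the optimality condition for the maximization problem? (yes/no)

Every z-row coefficient is ≥ 0, so the tableau is optimal.

yes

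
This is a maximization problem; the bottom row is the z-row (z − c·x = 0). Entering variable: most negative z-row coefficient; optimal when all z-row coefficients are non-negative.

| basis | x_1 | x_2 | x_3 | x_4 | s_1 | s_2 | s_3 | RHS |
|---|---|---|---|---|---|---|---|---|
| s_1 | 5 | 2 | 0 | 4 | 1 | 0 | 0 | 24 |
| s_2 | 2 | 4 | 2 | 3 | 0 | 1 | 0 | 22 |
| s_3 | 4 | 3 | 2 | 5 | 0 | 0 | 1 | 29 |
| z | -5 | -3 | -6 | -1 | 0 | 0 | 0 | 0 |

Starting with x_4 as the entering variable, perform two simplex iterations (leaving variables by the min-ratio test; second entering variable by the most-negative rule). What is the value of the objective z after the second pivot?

Ratio test on column x_4 — row 1: 24/4 = 6; row 2: 22/3 = 22/3; row 3: 29/5 = 29/5. Minimum is 29/5 at row 3 (s_3 leaves); pivot element 5.
Pivot on row 3; the z-row RHS becomes 0 − (-1)·(29/5) = 29/5.
Next entering variable (most negative z-row entry -28/5): x_3.
Ratio test on column x_3 — row 1: entry -8/5 ≤ 0; row 2: (23/5)/(4/5) = 23/4; row 3: (29/5)/(2/5) = 29/2. Minimum is 23/4 at row 2 (s_2 leaves); pivot element 4/5.
After the second pivot the z-row RHS is 29/5 − (-28/5)·(23/4) = 38.

38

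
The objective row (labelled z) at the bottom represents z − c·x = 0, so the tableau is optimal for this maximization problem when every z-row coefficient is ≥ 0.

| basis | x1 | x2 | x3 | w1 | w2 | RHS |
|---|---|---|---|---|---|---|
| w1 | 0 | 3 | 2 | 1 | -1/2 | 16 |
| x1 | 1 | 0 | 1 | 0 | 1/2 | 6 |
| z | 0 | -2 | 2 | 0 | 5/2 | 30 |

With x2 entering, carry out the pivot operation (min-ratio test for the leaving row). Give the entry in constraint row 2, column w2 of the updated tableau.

Ratio test on column x2 — row 1: 16/3 = 16/3; row 2: entry 0 ≤ 0. Minimum is 16/3 at row 1 (w1 leaves); pivot element 3.
Divide row 1 by 3; eliminate column x2 from the other rows.
Row 2 update in column w2: 1/2 − 0·(-1/6) = 1/2.

1/2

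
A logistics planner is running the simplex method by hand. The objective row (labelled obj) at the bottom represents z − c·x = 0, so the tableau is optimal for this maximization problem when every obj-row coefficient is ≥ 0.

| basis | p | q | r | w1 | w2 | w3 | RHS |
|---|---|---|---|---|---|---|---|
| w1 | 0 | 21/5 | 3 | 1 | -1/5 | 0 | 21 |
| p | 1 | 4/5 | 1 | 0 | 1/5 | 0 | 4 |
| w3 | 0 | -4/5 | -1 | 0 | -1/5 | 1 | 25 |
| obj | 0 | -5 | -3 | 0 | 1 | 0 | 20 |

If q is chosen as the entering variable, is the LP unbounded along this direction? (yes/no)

Column q has positive entries in row(s) 1, 2, so the ratio test bounds it — not unbounded.

no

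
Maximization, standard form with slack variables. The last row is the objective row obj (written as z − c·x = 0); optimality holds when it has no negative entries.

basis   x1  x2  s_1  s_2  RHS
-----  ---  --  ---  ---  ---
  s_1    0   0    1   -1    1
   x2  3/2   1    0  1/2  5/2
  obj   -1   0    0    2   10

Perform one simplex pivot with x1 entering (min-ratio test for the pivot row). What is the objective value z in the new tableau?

35/3

Ratio test on column x1 — row 1: entry 0 ≤ 0; row 2: (5/2)/(3/2) = 5/3. Minimum is 5/3 at row 2 (x2 leaves); pivot element 3/2.
Pivot on row 2; the obj-row RHS becomes 10 − (-1)·(5/3) = 35/3.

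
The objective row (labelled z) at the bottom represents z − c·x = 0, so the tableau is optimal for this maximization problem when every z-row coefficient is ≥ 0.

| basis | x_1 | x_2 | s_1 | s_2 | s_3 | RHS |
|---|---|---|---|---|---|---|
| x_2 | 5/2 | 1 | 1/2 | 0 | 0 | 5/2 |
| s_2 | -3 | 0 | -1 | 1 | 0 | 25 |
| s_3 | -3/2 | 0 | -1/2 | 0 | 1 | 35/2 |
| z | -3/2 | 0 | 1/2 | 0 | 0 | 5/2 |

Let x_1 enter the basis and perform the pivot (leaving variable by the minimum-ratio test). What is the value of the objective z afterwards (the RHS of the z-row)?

4

Ratio test on column x_1 — row 1: (5/2)/(5/2) = 1; row 2: entry -3 ≤ 0; row 3: entry -3/2 ≤ 0. Minimum is 1 at row 1 (x_2 leaves); pivot element 5/2.
Pivot on row 1; the z-row RHS becomes 5/2 − (-3/2)·1 = 4.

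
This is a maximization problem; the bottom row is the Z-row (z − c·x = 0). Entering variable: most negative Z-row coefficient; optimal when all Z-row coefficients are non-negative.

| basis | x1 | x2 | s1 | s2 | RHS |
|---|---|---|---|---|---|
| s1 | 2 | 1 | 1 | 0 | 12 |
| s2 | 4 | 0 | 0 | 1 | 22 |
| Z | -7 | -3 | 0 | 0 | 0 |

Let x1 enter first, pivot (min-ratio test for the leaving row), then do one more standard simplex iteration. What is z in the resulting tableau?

83/2

Ratio test on column x1 — row 1: 12/2 = 6; row 2: 22/4 = 11/2. Minimum is 11/2 at row 2 (s2 leaves); pivot element 4.
Pivot on row 2; the Z-row RHS becomes 0 − (-7)·(11/2) = 77/2.
Next entering variable (most negative Z-row entry -3): x2.
Ratio test on column x2 — row 1: 1/1 = 1; row 2: entry 0 ≤ 0. Minimum is 1 at row 1 (s1 leaves); pivot element 1.
After the second pivot the Z-row RHS is 77/2 − (-3)·1 = 83/2.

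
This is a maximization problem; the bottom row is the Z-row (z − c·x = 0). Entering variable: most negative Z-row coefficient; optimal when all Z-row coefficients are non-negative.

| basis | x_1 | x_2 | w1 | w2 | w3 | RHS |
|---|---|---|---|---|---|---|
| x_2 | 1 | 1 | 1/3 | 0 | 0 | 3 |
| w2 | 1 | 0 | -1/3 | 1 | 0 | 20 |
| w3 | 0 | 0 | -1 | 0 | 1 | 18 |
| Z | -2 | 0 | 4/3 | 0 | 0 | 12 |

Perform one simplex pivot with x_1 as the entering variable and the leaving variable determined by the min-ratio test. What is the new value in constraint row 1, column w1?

Ratio test on column x_1 — row 1: 3/1 = 3; row 2: 20/1 = 20; row 3: entry 0 ≤ 0. Minimum is 3 at row 1 (x_2 leaves); pivot element 1.
Divide row 1 by 1; eliminate column x_1 from the other rows.
In the new row 1, the w1 entry is the old entry divided by the pivot: (1/3)/1 = 1/3.

1/3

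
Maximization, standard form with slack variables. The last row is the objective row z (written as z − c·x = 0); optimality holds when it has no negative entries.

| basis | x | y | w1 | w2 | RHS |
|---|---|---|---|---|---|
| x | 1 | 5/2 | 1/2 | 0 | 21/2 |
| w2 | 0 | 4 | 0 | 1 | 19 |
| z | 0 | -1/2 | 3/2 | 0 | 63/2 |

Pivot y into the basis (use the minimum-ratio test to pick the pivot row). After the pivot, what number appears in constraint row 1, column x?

Ratio test on column y — row 1: (21/2)/(5/2) = 21/5; row 2: 19/4 = 19/4. Minimum is 21/5 at row 1 (x leaves); pivot element 5/2.
Divide row 1 by 5/2; eliminate column y from the other rows.
In the new row 1, the x entry is the old entry divided by the pivot: 1/(5/2) = 2/5.

2/5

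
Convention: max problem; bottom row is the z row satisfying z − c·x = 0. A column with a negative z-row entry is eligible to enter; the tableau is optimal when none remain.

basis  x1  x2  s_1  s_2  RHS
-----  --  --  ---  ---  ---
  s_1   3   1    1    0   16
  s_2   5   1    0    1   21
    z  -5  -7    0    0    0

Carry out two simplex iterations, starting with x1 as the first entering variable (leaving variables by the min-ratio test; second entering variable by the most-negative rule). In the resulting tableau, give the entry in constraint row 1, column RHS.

Ratio test on column x1 — row 1: 16/3 = 16/3; row 2: 21/5 = 21/5. Minimum is 21/5 at row 2 (s_2 leaves); pivot element 5.
Divide row 2 by 5; eliminate column x1 from the other rows.
Second iteration: most negative z-row entry is -6 in column x2, so x2 enters.
Ratio test on column x2 — row 1: (17/5)/(2/5) = 17/2; row 2: (21/5)/(1/5) = 21. Minimum is 17/2 at row 1 (s_1 leaves); pivot element 2/5.
Divide row 1 by 2/5; eliminate column x2 from the other rows.
After both pivots, the entry at constraint row 1, column RHS is 17/2.

17/2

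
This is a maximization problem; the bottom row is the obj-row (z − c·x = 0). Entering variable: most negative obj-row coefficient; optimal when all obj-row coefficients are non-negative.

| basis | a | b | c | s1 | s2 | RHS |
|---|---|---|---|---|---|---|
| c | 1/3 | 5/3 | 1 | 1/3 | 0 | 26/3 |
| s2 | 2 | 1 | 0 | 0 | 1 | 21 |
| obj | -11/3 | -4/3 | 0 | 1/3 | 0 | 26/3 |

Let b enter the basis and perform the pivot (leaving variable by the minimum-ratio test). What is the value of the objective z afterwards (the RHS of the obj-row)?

Ratio test on column b — row 1: (26/3)/(5/3) = 26/5; row 2: 21/1 = 21. Minimum is 26/5 at row 1 (c leaves); pivot element 5/3.
Pivot on row 1; the obj-row RHS becomes 26/3 − (-4/3)·(26/5) = 78/5.

78/5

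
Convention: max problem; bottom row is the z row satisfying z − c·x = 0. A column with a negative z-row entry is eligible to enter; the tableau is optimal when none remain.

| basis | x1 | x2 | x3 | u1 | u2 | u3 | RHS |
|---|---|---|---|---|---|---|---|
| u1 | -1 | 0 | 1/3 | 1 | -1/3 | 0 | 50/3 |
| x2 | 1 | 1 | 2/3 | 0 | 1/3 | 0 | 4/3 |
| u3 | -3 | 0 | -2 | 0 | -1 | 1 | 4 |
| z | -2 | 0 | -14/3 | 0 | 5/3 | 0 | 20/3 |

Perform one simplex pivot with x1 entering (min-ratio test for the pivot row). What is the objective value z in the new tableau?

28/3

Ratio test on column x1 — row 1: entry -1 ≤ 0; row 2: (4/3)/1 = 4/3; row 3: entry -3 ≤ 0. Minimum is 4/3 at row 2 (x2 leaves); pivot element 1.
Pivot on row 2; the z-row RHS becomes 20/3 − (-2)·(4/3) = 28/3.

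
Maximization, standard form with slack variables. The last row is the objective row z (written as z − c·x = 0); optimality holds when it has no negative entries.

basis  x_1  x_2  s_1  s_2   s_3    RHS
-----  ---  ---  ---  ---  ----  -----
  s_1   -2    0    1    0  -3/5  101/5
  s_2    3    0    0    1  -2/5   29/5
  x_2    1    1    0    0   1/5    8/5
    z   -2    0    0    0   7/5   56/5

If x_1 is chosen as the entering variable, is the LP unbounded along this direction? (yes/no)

Column x_1 has positive entries in row(s) 2, 3, so the ratio test bounds it — not unbounded.

no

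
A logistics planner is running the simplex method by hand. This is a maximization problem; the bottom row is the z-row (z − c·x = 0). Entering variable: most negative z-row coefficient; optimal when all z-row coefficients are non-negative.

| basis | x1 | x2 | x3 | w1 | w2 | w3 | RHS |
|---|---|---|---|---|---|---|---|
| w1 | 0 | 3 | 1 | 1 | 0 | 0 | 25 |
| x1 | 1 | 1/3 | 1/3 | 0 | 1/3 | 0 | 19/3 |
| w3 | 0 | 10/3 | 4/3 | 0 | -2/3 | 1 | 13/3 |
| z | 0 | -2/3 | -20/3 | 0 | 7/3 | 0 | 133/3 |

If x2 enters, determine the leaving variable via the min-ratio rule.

Column x2 entries and ratios — w1: 25/3 = 25/3; x1: (19/3)/(1/3) = 19; w3: (13/3)/(10/3) = 13/10.
Smallest ratio is 13/10 in the row of w3, so w3 leaves.

w3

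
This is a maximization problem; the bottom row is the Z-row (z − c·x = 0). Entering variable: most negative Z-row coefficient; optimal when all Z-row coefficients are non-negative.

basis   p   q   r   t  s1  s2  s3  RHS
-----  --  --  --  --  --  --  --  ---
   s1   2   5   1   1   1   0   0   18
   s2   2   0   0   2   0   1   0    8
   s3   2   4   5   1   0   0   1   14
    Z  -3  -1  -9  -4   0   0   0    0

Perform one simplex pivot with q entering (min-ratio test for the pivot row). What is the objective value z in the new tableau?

7/2

Ratio test on column q — row 1: 18/5 = 18/5; row 2: entry 0 ≤ 0; row 3: 14/4 = 7/2. Minimum is 7/2 at row 3 (s3 leaves); pivot element 4.
Pivot on row 3; the Z-row RHS becomes 0 − (-1)·(7/2) = 7/2.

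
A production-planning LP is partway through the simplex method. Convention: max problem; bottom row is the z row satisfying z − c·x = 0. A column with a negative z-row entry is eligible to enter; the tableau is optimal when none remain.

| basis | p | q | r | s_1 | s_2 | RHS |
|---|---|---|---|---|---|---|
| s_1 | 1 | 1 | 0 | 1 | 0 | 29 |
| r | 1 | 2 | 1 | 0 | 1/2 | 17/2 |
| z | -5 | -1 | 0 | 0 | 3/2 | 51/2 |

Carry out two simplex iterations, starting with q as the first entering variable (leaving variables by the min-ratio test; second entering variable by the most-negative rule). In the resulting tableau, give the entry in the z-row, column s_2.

4

Ratio test on column q — row 1: 29/1 = 29; row 2: (17/2)/2 = 17/4. Minimum is 17/4 at row 2 (r leaves); pivot element 2.
Divide row 2 by 2; eliminate column q from the other rows.
Second iteration: most negative z-row entry is -9/2 in column p, so p enters.
Ratio test on column p — row 1: (99/4)/(1/2) = 99/2; row 2: (17/4)/(1/2) = 17/2. Minimum is 17/2 at row 2 (q leaves); pivot element 1/2.
Divide row 2 by 1/2; eliminate column p from the other rows.
After both pivots, the entry at the z-row, column s_2 is 4.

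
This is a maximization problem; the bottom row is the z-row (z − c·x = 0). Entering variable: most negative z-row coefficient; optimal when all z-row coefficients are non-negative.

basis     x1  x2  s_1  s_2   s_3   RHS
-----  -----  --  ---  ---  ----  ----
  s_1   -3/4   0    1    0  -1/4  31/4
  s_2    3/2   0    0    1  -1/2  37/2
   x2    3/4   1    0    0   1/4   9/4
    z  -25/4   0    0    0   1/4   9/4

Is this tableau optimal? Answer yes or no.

no

The z-row has a negative entry -25/4 in column x1, so it is not optimal.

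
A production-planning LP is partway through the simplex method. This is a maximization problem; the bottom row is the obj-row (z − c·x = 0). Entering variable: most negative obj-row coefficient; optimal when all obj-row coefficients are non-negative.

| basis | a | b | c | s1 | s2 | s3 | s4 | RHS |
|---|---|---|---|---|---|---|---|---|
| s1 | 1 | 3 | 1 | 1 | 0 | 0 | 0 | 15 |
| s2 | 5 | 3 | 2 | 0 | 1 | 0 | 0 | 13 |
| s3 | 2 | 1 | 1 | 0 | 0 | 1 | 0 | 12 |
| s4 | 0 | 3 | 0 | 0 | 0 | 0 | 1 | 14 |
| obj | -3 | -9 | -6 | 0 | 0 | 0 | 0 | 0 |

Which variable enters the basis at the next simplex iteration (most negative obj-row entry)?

Negative obj-row entries: a: -3, b: -9, c: -6.
The most negative is -9 in column b, so b enters.

b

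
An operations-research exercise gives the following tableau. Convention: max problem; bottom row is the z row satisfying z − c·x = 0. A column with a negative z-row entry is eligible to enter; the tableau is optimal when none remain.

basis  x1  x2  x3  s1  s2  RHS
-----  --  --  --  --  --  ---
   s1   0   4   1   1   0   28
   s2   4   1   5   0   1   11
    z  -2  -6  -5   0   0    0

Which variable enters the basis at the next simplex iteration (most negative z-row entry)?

Negative z-row entries: x1: -2, x2: -6, x3: -5.
The most negative is -6 in column x2, so x2 enters.

x2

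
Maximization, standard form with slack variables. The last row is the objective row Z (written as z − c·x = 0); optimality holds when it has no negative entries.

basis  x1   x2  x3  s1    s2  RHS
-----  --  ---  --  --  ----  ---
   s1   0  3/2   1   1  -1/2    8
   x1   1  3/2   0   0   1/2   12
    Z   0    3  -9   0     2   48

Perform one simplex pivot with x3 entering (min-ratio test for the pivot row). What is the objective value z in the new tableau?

120

Ratio test on column x3 — row 1: 8/1 = 8; row 2: entry 0 ≤ 0. Minimum is 8 at row 1 (s1 leaves); pivot element 1.
Pivot on row 1; the Z-row RHS becomes 48 − (-9)·8 = 120.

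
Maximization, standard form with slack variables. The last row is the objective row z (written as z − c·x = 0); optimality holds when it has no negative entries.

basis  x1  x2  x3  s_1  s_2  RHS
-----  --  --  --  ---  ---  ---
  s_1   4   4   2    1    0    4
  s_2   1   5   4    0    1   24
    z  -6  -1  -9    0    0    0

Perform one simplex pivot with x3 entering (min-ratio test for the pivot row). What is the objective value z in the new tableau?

18

Ratio test on column x3 — row 1: 4/2 = 2; row 2: 24/4 = 6. Minimum is 2 at row 1 (s_1 leaves); pivot element 2.
Pivot on row 1; the z-row RHS becomes 0 − (-9)·2 = 18.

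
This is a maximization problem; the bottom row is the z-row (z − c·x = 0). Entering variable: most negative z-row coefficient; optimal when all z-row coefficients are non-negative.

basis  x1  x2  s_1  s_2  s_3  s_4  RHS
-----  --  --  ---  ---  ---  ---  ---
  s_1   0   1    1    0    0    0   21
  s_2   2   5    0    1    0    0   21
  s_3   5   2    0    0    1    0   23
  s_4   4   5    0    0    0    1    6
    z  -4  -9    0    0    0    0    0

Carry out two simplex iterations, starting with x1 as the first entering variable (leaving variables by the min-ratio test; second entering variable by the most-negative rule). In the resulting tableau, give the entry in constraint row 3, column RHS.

Ratio test on column x1 — row 1: entry 0 ≤ 0; row 2: 21/2 = 21/2; row 3: 23/5 = 23/5; row 4: 6/4 = 3/2. Minimum is 3/2 at row 4 (s_4 leaves); pivot element 4.
Divide row 4 by 4; eliminate column x1 from the other rows.
Second iteration: most negative z-row entry is -4 in column x2, so x2 enters.
Ratio test on column x2 — row 1: 21/1 = 21; row 2: 18/(5/2) = 36/5; row 3: entry -17/4 ≤ 0; row 4: (3/2)/(5/4) = 6/5. Minimum is 6/5 at row 4 (x1 leaves); pivot element 5/4.
Divide row 4 by 5/4; eliminate column x2 from the other rows.
After both pivots, the entry at constraint row 3, column RHS is 103/5.

103/5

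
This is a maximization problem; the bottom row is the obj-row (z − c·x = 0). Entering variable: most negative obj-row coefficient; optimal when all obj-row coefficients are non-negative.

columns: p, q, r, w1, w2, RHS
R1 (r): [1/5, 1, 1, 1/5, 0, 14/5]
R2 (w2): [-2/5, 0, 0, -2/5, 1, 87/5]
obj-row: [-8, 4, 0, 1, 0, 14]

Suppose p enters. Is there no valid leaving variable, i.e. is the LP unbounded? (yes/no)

no

Column p has positive entries in row(s) 1, so the ratio test bounds it — not unbounded.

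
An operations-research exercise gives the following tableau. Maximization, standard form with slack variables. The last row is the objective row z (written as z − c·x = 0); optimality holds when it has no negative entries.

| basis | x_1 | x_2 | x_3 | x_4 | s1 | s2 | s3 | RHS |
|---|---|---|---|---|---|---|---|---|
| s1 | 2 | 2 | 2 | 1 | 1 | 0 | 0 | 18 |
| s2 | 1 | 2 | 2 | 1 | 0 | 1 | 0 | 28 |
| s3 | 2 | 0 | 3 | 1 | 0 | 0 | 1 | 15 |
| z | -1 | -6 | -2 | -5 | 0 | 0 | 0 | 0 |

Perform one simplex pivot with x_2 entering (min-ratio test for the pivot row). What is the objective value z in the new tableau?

Ratio test on column x_2 — row 1: 18/2 = 9; row 2: 28/2 = 14; row 3: entry 0 ≤ 0. Minimum is 9 at row 1 (s1 leaves); pivot element 2.
Pivot on row 1; the z-row RHS becomes 0 − (-6)·9 = 54.

54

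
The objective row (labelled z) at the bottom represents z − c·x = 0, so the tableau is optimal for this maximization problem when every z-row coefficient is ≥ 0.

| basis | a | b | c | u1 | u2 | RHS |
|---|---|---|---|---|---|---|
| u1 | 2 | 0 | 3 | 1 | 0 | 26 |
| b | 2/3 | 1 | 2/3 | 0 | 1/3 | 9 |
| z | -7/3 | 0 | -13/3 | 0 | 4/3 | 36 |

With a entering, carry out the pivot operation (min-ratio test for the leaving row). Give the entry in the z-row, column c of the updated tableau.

-5/6

Ratio test on column a — row 1: 26/2 = 13; row 2: 9/(2/3) = 27/2. Minimum is 13 at row 1 (u1 leaves); pivot element 2.
Divide row 1 by 2; eliminate column a from the other rows.
z-row update in column c: -13/3 − (-7/3)·(3/2) = -5/6.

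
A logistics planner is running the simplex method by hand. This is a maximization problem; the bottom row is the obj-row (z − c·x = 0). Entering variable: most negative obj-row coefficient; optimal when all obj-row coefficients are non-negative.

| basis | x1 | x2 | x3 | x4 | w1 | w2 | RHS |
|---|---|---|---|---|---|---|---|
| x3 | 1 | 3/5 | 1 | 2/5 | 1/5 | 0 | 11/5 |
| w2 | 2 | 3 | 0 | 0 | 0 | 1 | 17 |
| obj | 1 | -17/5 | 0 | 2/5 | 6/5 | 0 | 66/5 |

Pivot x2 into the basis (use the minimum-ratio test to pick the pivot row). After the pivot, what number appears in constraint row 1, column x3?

Ratio test on column x2 — row 1: (11/5)/(3/5) = 11/3; row 2: 17/3 = 17/3. Minimum is 11/3 at row 1 (x3 leaves); pivot element 3/5.
Divide row 1 by 3/5; eliminate column x2 from the other rows.
In the new row 1, the x3 entry is the old entry divided by the pivot: 1/(3/5) = 5/3.

5/3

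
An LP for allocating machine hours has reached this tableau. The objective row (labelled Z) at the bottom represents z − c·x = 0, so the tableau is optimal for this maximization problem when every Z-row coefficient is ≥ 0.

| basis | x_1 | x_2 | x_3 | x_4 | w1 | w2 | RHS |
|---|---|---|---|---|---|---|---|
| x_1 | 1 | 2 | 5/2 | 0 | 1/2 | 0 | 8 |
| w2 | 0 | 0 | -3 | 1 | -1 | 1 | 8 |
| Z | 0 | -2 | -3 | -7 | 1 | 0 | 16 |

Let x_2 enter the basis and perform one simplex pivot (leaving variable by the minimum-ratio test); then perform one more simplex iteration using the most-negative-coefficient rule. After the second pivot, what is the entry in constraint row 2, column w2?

Ratio test on column x_2 — row 1: 8/2 = 4; row 2: entry 0 ≤ 0. Minimum is 4 at row 1 (x_1 leaves); pivot element 2.
Divide row 1 by 2; eliminate column x_2 from the other rows.
Second iteration: most negative Z-row entry is -7 in column x_4, so x_4 enters.
Ratio test on column x_4 — row 1: entry 0 ≤ 0; row 2: 8/1 = 8. Minimum is 8 at row 2 (w2 leaves); pivot element 1.
Divide row 2 by 1; eliminate column x_4 from the other rows.
After both pivots, the entry at constraint row 2, column w2 is 1.

1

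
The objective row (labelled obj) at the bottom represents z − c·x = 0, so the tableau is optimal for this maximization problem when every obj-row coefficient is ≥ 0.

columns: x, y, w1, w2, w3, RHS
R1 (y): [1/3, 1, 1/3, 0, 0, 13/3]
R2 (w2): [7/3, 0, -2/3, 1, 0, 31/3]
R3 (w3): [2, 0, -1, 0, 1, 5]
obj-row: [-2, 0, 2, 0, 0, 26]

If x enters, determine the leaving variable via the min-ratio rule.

w3

Column x entries and ratios — y: (13/3)/(1/3) = 13; w2: (31/3)/(7/3) = 31/7; w3: 5/2 = 5/2.
Smallest ratio is 5/2 in the row of w3, so w3 leaves.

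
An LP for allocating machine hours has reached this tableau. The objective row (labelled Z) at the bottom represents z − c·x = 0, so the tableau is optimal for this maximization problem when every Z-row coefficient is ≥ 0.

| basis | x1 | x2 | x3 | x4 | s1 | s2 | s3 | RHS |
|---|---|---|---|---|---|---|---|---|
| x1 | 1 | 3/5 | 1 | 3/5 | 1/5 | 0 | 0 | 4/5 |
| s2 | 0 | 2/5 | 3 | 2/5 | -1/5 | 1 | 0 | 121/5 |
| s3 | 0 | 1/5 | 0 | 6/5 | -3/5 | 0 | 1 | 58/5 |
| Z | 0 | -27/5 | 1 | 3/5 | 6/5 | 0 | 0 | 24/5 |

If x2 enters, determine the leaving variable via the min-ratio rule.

x1

Column x2 entries and ratios — x1: (4/5)/(3/5) = 4/3; s2: (121/5)/(2/5) = 121/2; s3: (58/5)/(1/5) = 58.
Smallest ratio is 4/3 in the row of x1, so x1 leaves.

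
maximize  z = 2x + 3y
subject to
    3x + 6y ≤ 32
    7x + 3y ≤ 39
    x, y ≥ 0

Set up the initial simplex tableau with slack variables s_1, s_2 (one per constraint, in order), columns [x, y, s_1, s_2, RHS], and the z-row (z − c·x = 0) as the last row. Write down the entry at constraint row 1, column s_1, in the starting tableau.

Slack s_1 belongs to constraint 1; its column is the unit vector e_1, so the entry in row 1 is 1.

1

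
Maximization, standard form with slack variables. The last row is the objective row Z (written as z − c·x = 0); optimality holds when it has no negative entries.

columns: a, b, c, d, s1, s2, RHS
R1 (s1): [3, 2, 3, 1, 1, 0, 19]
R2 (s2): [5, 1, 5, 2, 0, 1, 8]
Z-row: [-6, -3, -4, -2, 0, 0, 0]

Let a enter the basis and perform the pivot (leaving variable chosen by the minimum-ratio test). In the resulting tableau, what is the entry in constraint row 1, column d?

-1/5

Ratio test on column a — row 1: 19/3 = 19/3; row 2: 8/5 = 8/5. Minimum is 8/5 at row 2 (s2 leaves); pivot element 5.
Divide row 2 by 5; eliminate column a from the other rows.
Row 1 update in column d: 1 − 3·(2/5) = -1/5.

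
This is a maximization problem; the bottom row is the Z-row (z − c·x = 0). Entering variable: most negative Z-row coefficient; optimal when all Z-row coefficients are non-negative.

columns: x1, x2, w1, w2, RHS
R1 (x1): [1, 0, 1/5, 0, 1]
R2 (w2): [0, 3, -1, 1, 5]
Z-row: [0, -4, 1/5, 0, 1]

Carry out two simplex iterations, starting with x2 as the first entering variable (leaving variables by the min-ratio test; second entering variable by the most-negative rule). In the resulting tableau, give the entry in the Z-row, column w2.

4/3

Ratio test on column x2 — row 1: entry 0 ≤ 0; row 2: 5/3 = 5/3. Minimum is 5/3 at row 2 (w2 leaves); pivot element 3.
Divide row 2 by 3; eliminate column x2 from the other rows.
Second iteration: most negative Z-row entry is -17/15 in column w1, so w1 enters.
Ratio test on column w1 — row 1: 1/(1/5) = 5; row 2: entry -1/3 ≤ 0. Minimum is 5 at row 1 (x1 leaves); pivot element 1/5.
Divide row 1 by 1/5; eliminate column w1 from the other rows.
After both pivots, the entry at the Z-row, column w2 is 4/3.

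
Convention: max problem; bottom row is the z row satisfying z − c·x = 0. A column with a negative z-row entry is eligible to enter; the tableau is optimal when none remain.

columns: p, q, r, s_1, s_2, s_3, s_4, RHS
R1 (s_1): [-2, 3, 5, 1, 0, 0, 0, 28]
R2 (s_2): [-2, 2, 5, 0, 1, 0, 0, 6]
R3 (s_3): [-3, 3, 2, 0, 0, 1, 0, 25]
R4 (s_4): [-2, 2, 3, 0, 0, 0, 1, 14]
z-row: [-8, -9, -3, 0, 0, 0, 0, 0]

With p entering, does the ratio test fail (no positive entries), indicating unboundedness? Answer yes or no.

yes

Every constraint-row entry in column p is ≤ 0, so increasing p is unbounded.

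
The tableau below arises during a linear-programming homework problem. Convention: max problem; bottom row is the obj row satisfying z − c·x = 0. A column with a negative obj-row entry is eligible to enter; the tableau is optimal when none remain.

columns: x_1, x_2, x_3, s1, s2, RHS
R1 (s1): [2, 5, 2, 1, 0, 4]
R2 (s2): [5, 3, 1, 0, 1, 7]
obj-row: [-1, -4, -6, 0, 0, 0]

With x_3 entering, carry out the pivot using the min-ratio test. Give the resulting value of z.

Ratio test on column x_3 — row 1: 4/2 = 2; row 2: 7/1 = 7. Minimum is 2 at row 1 (s1 leaves); pivot element 2.
Pivot on row 1; the obj-row RHS becomes 0 − (-6)·2 = 12.

12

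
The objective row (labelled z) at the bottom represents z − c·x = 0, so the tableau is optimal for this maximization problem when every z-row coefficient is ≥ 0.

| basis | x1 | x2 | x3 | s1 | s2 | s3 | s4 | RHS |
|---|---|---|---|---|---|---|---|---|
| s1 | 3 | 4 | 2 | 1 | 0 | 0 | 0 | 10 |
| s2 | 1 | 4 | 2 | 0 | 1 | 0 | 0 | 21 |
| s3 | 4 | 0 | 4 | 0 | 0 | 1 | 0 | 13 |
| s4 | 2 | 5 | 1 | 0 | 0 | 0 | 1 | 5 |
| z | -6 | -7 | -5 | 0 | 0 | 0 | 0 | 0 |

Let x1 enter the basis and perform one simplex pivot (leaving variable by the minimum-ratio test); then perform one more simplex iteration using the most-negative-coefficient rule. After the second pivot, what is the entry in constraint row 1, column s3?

-1/4

Ratio test on column x1 — row 1: 10/3 = 10/3; row 2: 21/1 = 21; row 3: 13/4 = 13/4; row 4: 5/2 = 5/2. Minimum is 5/2 at row 4 (s4 leaves); pivot element 2.
Divide row 4 by 2; eliminate column x1 from the other rows.
Second iteration: most negative z-row entry is -2 in column x3, so x3 enters.
Ratio test on column x3 — row 1: (5/2)/(1/2) = 5; row 2: (37/2)/(3/2) = 37/3; row 3: 3/2 = 3/2; row 4: (5/2)/(1/2) = 5. Minimum is 3/2 at row 3 (s3 leaves); pivot element 2.
Divide row 3 by 2; eliminate column x3 from the other rows.
After both pivots, the entry at constraint row 1, column s3 is -1/4.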